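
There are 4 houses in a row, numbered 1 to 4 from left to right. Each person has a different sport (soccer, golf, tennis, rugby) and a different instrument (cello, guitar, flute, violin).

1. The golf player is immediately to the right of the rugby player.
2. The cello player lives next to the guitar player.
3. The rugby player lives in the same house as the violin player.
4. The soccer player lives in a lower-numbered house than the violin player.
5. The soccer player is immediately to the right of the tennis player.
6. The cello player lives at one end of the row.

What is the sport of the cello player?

Clue 5: the soccer player is in house 2.
From clue 5, the tennis player must be in house 1.
House 3 sport: only rugby fits.
That leaves golf as the sport for house 4.
Clue 3 places the violin player in house 3.
From clue 2, the cello player must be in house 1.
So house 2 gets guitar for instrument.
House 4 instrument: only flute fits.
So: house 1 = tennis/cello, house 2 = soccer/guitar, house 3 = rugby/violin, house 4 = golf/flute.

tennis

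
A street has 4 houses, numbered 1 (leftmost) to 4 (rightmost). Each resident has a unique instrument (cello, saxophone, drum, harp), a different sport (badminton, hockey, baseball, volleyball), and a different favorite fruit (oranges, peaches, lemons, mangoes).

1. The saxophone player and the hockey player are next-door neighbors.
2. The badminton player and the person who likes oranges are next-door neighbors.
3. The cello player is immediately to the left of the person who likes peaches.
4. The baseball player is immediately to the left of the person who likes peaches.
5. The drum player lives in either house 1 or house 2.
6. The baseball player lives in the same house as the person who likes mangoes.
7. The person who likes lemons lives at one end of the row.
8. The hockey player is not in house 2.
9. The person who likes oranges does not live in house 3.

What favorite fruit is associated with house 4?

oranges

The drum player is narrowed to house 1 or 2; consider each.
Placing it in house 2 leads to a contradiction, so it's in house 1.
The cello player is narrowed to house 2 or 3; consider each.
Placing it in house 3 leads to a contradiction, so it's in house 2.
The person who likes peaches is in house 3 (clue 3).
Clue 4 places the baseball player in house 2.
From clue 6, the person who likes mangoes must be in house 2.
By clue 2, the badminton player is in house 3.
Clue 2: the person who likes oranges is in house 4.
That leaves volleyball as the sport for house 1.
So house 4 gets hockey for sport.
House 1 favorite fruit: only lemons fits.
Clue 1 places the saxophone player in house 3.
So house 4 gets harp for instrument.
So: house 1 = drum/volleyball/lemons, house 2 = cello/baseball/mangoes, house 3 = saxophone/badminton/peaches, house 4 = harp/hockey/oranges.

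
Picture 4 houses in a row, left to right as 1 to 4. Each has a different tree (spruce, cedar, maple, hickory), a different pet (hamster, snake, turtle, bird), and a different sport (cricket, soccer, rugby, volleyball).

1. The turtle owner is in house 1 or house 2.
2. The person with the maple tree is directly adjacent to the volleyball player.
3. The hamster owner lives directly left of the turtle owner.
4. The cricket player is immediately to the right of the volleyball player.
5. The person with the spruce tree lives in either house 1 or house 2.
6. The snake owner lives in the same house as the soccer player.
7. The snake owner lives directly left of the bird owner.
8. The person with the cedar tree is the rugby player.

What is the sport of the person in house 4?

By clue 3, the hamster owner is in house 1.
By clue 3, the turtle owner is in house 2.
The only pet still possible for house 4 is bird.
The soccer player is in house 3 (clue 6).
That leaves snake as the pet for house 3.
Clue 4: the cricket player is in house 2.
From clue 4, the volleyball player must be in house 1.
The only sport still possible for house 4 is rugby.
Clue 2: the person with the maple tree is in house 2.
From clue 8, the person with the cedar tree must be in house 4.
That leaves hickory as the tree for house 3.
House 1 tree: only spruce fits.
So: house 1 = spruce/hamster/volleyball, house 2 = maple/turtle/cricket, house 3 = hickory/snake/soccer, house 4 = cedar/bird/rugby.

rugby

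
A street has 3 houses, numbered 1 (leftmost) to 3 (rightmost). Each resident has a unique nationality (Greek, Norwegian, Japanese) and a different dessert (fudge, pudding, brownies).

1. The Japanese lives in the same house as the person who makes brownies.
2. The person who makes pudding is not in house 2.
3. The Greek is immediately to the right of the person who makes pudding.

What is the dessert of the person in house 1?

Clue 3 places the Greek in house 2.
Clue 3: the person who makes pudding is in house 1.
Clue 1: the Japanese is in house 3.
From clue 1, the person who makes brownies must be in house 3.
The only nationality still possible for house 1 is Norwegian.
The only dessert still possible for house 2 is fudge.
So: house 1 = Norwegian/pudding, house 2 = Greek/fudge, house 3 = Japanese/brownies.

pudding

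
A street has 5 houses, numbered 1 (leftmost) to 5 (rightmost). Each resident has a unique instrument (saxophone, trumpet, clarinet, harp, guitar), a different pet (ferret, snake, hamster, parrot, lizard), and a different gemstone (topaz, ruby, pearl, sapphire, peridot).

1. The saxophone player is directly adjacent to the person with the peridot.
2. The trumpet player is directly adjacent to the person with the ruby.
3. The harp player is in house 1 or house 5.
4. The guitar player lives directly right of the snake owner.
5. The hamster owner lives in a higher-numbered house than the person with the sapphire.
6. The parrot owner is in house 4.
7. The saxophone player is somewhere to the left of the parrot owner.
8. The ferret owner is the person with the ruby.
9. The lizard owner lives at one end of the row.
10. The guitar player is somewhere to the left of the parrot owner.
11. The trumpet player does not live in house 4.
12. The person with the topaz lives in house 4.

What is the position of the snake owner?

Clue 6: the parrot owner is in house 4.
By clue 12, the person with the topaz is in house 4.
House 4 instrument: only clarinet fits.
House 5 instrument: only harp fits.
The only gemstone still possible for house 5 is pearl.
The guitar player is narrowed to house 2 or 3; consider each.
Placing it in house 2 leads to a contradiction, so it's in house 3.
The snake owner is in house 2 (clue 4).
From clue 2, the trumpet player must be in house 2.
House 1 instrument: only saxophone fits.
By clue 1, the person with the peridot is in house 2.
The ferret owner is narrowed to house 1 or 3; consider each.
Placing it in house 1 leads to a contradiction, so it's in house 3.
By clue 8, the person with the ruby is in house 3.
The only pet still possible for house 1 is lizard.
The only pet still possible for house 5 is hamster.
House 1's gemstone must be sapphire (nothing else left).
So: house 1 = saxophone/lizard/sapphire, house 2 = trumpet/snake/peridot, house 3 = guitar/ferret/ruby, house 4 = clarinet/parrot/topaz, house 5 = harp/hamster/pearl.

2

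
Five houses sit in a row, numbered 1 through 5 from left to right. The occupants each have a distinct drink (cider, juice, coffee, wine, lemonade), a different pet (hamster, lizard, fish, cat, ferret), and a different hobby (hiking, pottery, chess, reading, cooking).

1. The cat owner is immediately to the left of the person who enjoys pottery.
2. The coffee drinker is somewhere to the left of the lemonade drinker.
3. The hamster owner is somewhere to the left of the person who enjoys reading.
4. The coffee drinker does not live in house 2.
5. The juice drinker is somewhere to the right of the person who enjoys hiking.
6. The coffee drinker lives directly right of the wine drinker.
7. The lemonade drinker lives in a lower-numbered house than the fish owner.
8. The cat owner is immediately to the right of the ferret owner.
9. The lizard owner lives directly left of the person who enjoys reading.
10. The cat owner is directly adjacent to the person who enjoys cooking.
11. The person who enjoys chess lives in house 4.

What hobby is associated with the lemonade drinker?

Clue 11 places the person who enjoys chess in house 4.
House 1 drink: only cider fits.
The only drink still possible for house 5 is juice.
The only pet still possible for house 5 is fish.
Clue 2: the coffee drinker is in house 3.
By clue 2, the lemonade drinker is in house 4.
Clue 6: the wine drinker is in house 2.
The cat owner is narrowed to house 2 or 4; consider each.
Placing it in house 4 leads to a contradiction, so it's in house 2.
The person who enjoys pottery is in house 3 (clue 1).
By clue 8, the ferret owner is in house 1.
House 3 pet: only hamster fits.
The only pet still possible for house 4 is lizard.
That leaves cooking as the hobby for house 1.
House 5's hobby must be reading (nothing else left).
The only hobby still possible for house 2 is hiking.
So: house 1 = cider/ferret/cooking, house 2 = wine/cat/hiking, house 3 = coffee/hamster/pottery, house 4 = lemonade/lizard/chess, house 5 = juice/fish/reading.

chess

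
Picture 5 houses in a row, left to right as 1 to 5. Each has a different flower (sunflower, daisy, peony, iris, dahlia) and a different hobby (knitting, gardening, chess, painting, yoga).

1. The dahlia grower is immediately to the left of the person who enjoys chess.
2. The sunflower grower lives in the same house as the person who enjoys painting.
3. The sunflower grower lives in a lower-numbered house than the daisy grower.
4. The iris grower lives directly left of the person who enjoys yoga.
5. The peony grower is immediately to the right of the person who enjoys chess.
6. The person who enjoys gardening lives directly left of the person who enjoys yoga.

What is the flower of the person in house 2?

iris

The dahlia grower is narrowed to house 1 or 2 or 3; consider each.
Placing it in house 1 and house 2 leads to a contradiction, so it's in house 3.
The person who enjoys chess is in house 4 (clue 1).
From clue 5, the peony grower must be in house 5.
So house 5 gets knitting for hobby.
That leaves daisy as the flower for house 4.
House 3's hobby must be yoga (nothing else left).
By clue 4, the iris grower is in house 2.
Clue 6: the person who enjoys gardening is in house 2.
The only flower still possible for house 1 is sunflower.
House 1 hobby: only painting fits.
So: house 1 = sunflower/painting, house 2 = iris/gardening, house 3 = dahlia/yoga, house 4 = daisy/chess, house 5 = peony/knitting.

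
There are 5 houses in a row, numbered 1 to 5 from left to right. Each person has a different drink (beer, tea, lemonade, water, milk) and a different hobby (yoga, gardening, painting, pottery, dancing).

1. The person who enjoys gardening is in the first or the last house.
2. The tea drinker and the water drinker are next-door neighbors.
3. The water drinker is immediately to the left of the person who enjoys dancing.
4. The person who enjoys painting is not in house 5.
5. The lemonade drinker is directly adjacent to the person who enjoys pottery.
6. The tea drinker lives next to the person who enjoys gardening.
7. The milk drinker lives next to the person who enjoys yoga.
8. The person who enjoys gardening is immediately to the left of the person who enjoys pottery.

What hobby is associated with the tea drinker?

pottery

By clue 8, the person who enjoys gardening is in house 1.
Clue 8 places the person who enjoys pottery in house 2.
Clue 3 places the water drinker in house 3.
Clue 3: the person who enjoys dancing is in house 4.
By clue 6, the tea drinker is in house 2.
House 5's hobby must be yoga (nothing else left).
The milk drinker is in house 4 (clue 7).
So house 1 gets lemonade for drink.
The only drink still possible for house 5 is beer.
House 3's hobby must be painting (nothing else left).
So: house 1 = lemonade/gardening, house 2 = tea/pottery, house 3 = water/painting, house 4 = milk/dancing, house 5 = beer/yoga.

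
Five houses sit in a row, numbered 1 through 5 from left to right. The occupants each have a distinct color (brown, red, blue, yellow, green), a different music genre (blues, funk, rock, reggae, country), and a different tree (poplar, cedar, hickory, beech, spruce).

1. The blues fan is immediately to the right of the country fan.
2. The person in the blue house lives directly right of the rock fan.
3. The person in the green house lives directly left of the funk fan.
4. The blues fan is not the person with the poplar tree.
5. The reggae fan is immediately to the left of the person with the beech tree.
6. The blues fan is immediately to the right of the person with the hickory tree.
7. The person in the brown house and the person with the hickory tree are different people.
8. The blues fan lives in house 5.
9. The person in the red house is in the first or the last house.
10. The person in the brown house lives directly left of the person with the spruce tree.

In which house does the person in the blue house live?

4

The blues fan is in house 5 (clue 8).
The country fan is in house 4 (clue 1).
The person with the hickory tree is in house 4 (clue 6).
House 5's tree must be cedar (nothing else left).
House 1's tree must be poplar (nothing else left).
The person in the brown house is narrowed to house 1 or 2; consider each.
Placing it in house 1 leads to a contradiction, so it's in house 2.
From clue 10, the person with the spruce tree must be in house 3.
The only color still possible for house 1 is green.
House 2 tree: only beech fits.
Clue 3 places the funk fan in house 2.
Clue 5 places the reggae fan in house 1.
The only color still possible for house 5 is red.
The only music genre still possible for house 3 is rock.
From clue 2, the person in the blue house must be in house 4.
House 3's color must be yellow (nothing else left).
So: house 1 = green/reggae/poplar, house 2 = brown/funk/beech, house 3 = yellow/rock/spruce, house 4 = blue/country/hickory, house 5 = red/blues/cedar.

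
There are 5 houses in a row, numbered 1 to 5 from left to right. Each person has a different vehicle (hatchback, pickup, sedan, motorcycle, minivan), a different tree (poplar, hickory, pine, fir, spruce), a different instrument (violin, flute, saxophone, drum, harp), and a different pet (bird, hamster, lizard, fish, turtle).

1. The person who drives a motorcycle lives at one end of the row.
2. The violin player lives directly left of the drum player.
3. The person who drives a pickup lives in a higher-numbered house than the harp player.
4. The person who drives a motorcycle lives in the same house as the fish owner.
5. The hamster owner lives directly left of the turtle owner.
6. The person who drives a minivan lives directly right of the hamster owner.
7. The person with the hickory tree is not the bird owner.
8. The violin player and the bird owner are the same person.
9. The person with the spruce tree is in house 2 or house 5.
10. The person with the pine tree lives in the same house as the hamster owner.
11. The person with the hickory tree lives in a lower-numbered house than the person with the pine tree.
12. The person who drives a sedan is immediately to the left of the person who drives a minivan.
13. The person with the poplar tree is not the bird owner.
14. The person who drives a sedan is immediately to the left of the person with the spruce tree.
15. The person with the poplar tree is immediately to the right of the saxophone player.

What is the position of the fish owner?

1

By clue 6, the person who drives a minivan is in house 5.
By clue 6, the hamster owner is in house 4.
Clue 10: the person with the pine tree is in house 4.
Clue 12: the person who drives a sedan is in house 4.
Clue 14: the person with the spruce tree is in house 5.
From clue 4, the fish owner must be in house 1.
Clue 5: the turtle owner is in house 5.
House 1's vehicle must be motorcycle (nothing else left).
The only instrument still possible for house 5 is flute.
So house 4 gets drum for instrument.
Clue 2 places the violin player in house 3.
The bird owner is in house 3 (clue 8).
Clue 13: the person with the poplar tree is in house 2.
Clue 15 places the saxophone player in house 1.
That leaves harp as the instrument for house 2.
So house 2 gets lizard for pet.
Clue 3 places the person who drives a pickup in house 3.
From clue 7, the person with the hickory tree must be in house 1.
So house 2 gets hatchback for vehicle.
That leaves fir as the tree for house 3.
So: house 1 = motorcycle/hickory/saxophone/fish, house 2 = hatchback/poplar/harp/lizard, house 3 = pickup/fir/violin/bird, house 4 = sedan/pine/drum/hamster, house 5 = minivan/spruce/flute/turtle.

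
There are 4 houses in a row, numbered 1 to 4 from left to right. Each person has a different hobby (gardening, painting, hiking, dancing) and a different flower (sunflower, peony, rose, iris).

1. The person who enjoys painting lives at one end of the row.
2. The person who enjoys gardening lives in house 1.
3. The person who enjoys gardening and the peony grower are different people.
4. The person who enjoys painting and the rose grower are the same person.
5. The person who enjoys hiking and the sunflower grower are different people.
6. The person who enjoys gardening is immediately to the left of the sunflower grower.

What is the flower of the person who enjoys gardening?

The person who enjoys gardening is in house 1 (clue 2).
Clue 6 places the sunflower grower in house 2.
That leaves painting as the hobby for house 4.
Clue 4 places the rose grower in house 4.
Clue 5: the person who enjoys hiking is in house 3.
That leaves dancing as the hobby for house 2.
The only flower still possible for house 1 is iris.
The only flower still possible for house 3 is peony.
So: house 1 = gardening/iris, house 2 = dancing/sunflower, house 3 = hiking/peony, house 4 = painting/rose.

iris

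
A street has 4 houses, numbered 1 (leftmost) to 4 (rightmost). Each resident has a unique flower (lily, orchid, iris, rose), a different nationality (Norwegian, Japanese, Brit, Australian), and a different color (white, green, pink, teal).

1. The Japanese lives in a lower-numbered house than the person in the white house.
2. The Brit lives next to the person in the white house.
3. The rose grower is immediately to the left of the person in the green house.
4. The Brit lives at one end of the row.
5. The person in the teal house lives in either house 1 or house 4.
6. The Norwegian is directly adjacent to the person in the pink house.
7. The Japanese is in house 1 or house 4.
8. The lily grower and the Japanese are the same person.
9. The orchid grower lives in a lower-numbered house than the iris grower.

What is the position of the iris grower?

4

The Japanese is in house 1 (clue 7).
Clue 8: the lily grower is in house 1.
So house 4 gets iris for flower.
House 4's nationality must be Brit (nothing else left).
Clue 2: the person in the white house is in house 3.
House 1 color: only teal fits.
That leaves pink as the color for house 2.
House 4's color must be green (nothing else left).
Clue 3 places the rose grower in house 3.
From clue 6, the Norwegian must be in house 3.
House 2's flower must be orchid (nothing else left).
House 2 nationality: only Australian fits.
So: house 1 = lily/Japanese/teal, house 2 = orchid/Australian/pink, house 3 = rose/Norwegian/white, house 4 = iris/Brit/green.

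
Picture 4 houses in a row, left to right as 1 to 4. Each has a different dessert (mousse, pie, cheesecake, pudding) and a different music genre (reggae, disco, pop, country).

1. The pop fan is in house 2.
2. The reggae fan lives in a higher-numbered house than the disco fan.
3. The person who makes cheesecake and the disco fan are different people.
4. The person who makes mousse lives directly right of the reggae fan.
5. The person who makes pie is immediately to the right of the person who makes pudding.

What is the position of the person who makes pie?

2

From clue 1, the pop fan must be in house 2.
So house 4 gets country for music genre.
Clue 2 places the disco fan in house 1.
Clue 4 places the person who makes mousse in house 4.
House 1's dessert must be pudding (nothing else left).
House 3 music genre: only reggae fits.
From clue 5, the person who makes pie must be in house 2.
That leaves cheesecake as the dessert for house 3.
So: house 1 = pudding/disco, house 2 = pie/pop, house 3 = cheesecake/reggae, house 4 = mousse/country.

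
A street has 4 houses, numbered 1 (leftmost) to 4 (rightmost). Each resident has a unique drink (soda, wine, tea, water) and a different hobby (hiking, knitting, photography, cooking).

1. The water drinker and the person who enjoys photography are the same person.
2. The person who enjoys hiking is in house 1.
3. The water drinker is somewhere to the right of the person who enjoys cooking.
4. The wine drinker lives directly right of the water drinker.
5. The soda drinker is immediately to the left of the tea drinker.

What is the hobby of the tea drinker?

cooking

From clue 2, the person who enjoys hiking must be in house 1.
The only drink still possible for house 1 is soda.
The water drinker is in house 3 (clue 3).
By clue 3, the person who enjoys cooking is in house 2.
Clue 4: the wine drinker is in house 4.
By clue 5, the tea drinker is in house 2.
House 4 hobby: only knitting fits.
House 3 hobby: only photography fits.
So: house 1 = soda/hiking, house 2 = tea/cooking, house 3 = water/photography, house 4 = wine/knitting.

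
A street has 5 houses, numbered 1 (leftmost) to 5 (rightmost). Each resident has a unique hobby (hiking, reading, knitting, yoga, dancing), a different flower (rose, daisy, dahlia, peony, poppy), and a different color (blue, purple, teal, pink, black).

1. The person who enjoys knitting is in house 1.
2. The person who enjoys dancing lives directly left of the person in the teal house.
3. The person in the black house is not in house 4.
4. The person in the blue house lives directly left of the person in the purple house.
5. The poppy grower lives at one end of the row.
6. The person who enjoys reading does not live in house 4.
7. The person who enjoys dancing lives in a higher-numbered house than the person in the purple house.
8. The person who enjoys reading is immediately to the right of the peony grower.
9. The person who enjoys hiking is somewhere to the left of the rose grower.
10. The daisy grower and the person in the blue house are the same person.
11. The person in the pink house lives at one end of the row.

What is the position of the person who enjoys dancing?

By clue 1, the person who enjoys knitting is in house 1.
House 4's color must be teal (nothing else left).
Clue 2: the person who enjoys dancing is in house 3.
Clue 7 places the person in the purple house in house 2.
House 3's color must be black (nothing else left).
House 5 color: only pink fits.
Clue 10: the daisy grower is in house 1.
The only flower still possible for house 2 is dahlia.
The only flower still possible for house 3 is rose.
That leaves peony as the flower for house 4.
That leaves poppy as the flower for house 5.
House 1 color: only blue fits.
Clue 8: the person who enjoys reading is in house 5.
From clue 9, the person who enjoys hiking must be in house 2.
House 4's hobby must be yoga (nothing else left).
So: house 1 = knitting/daisy/blue, house 2 = hiking/dahlia/purple, house 3 = dancing/rose/black, house 4 = yoga/peony/teal, house 5 = reading/poppy/pink.

3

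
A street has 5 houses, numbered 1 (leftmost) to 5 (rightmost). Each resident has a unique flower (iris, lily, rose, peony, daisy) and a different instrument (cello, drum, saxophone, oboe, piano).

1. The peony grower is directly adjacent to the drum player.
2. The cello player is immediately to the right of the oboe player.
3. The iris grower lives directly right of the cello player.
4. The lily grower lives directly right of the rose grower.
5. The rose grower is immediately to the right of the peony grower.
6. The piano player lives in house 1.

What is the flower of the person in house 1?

By clue 6, the piano player is in house 1.
That leaves saxophone as the instrument for house 5.
The iris grower is narrowed to house 4 or 5; consider each.
Placing it in house 4 leads to a contradiction, so it's in house 5.
The cello player is in house 4 (clue 3).
By clue 2, the oboe player is in house 3.
House 2 instrument: only drum fits.
By clue 1, the peony grower is in house 1.
By clue 5, the rose grower is in house 2.
From clue 4, the lily grower must be in house 3.
House 4 flower: only daisy fits.
So: house 1 = peony/piano, house 2 = rose/drum, house 3 = lily/oboe, house 4 = daisy/cello, house 5 = iris/saxophone.

peony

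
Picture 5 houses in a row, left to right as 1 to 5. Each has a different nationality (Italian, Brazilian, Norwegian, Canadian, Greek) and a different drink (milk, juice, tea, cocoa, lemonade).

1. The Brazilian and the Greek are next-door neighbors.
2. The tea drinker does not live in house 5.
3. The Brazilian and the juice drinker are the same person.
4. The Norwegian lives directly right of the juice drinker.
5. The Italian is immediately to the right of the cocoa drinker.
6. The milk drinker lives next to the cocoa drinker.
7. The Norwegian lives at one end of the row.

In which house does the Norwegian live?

5

By clue 7, the Norwegian is in house 5.
By clue 4, the juice drinker is in house 4.
The only drink still possible for house 5 is lemonade.
Clue 3: the Brazilian is in house 4.
Clue 1: the Greek is in house 3.
House 1 nationality: only Canadian fits.
House 2 nationality: only Italian fits.
Clue 5: the cocoa drinker is in house 1.
Clue 6 places the milk drinker in house 2.
That leaves tea as the drink for house 3.
So: house 1 = Canadian/cocoa, house 2 = Italian/milk, house 3 = Greek/tea, house 4 = Brazilian/juice, house 5 = Norwegian/lemonade.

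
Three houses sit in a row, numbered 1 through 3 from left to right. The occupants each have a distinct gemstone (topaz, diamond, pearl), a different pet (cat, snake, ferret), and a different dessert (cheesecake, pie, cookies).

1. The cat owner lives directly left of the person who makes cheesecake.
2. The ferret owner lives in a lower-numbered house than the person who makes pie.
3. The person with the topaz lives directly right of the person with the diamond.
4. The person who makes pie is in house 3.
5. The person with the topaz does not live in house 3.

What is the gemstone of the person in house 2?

topaz

By clue 4, the person who makes pie is in house 3.
By clue 5, the person with the topaz is in house 2.
House 1 gemstone: only diamond fits.
That leaves pearl as the gemstone for house 3.
That leaves snake as the pet for house 3.
So house 1 gets cookies for dessert.
House 2 dessert: only cheesecake fits.
By clue 1, the cat owner is in house 1.
House 2's pet must be ferret (nothing else left).
So: house 1 = diamond/cat/cookies, house 2 = topaz/ferret/cheesecake, house 3 = pearl/snake/pie.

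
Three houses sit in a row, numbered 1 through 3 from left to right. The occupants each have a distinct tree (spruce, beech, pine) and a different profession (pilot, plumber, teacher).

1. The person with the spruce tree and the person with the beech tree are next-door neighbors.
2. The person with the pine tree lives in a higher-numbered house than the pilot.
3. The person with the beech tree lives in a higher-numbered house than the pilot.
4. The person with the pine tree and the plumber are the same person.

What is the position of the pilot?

That leaves spruce as the tree for house 1.
From clue 1, the person with the beech tree must be in house 2.
From clue 3, the pilot must be in house 1.
So house 3 gets pine for tree.
From clue 4, the plumber must be in house 3.
House 2 profession: only teacher fits.
So: house 1 = spruce/pilot, house 2 = beech/teacher, house 3 = pine/plumber.

1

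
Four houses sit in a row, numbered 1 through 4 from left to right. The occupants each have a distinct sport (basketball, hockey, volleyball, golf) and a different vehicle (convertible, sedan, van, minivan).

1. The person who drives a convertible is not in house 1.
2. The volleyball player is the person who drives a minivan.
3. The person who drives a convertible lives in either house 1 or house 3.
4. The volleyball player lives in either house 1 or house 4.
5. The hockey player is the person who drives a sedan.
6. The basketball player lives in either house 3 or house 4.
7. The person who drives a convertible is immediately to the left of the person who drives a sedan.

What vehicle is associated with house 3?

convertible

The person who drives a convertible is in house 3 (clue 3).
Clue 7: the person who drives a sedan is in house 4.
The volleyball player is in house 1 (clue 2).
The person who drives a minivan is in house 1 (clue 2).
By clue 5, the hockey player is in house 4.
The only sport still possible for house 2 is golf.
So house 3 gets basketball for sport.
House 2 vehicle: only van fits.
So: house 1 = volleyball/minivan, house 2 = golf/van, house 3 = basketball/convertible, house 4 = hockey/sedan.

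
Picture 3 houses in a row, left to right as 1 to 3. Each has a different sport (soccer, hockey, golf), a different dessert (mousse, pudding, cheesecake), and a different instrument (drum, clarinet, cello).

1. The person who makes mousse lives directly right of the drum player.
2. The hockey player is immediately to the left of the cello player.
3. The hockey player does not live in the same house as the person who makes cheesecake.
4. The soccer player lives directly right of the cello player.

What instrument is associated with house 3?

clarinet

Clue 4: the soccer player is in house 3.
Clue 4 places the cello player in house 2.
That leaves clarinet as the instrument for house 3.
Clue 1: the person who makes mousse is in house 2.
Clue 2: the hockey player is in house 1.
So house 2 gets golf for sport.
That leaves pudding as the dessert for house 1.
House 3 dessert: only cheesecake fits.
The only instrument still possible for house 1 is drum.
So: house 1 = hockey/pudding/drum, house 2 = golf/mousse/cello, house 3 = soccer/cheesecake/clarinet.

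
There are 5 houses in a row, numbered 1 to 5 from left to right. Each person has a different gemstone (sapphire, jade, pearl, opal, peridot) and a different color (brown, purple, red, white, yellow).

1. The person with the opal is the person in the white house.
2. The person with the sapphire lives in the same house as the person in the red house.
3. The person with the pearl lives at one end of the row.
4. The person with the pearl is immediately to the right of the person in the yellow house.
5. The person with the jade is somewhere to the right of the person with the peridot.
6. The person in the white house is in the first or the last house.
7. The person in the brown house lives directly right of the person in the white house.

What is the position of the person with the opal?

Clue 4: the person with the pearl is in house 5.
Clue 4: the person in the yellow house is in house 4.
Clue 7 places the person in the brown house in house 2.
Clue 7 places the person in the white house in house 1.
The person with the opal is in house 1 (clue 1).
From clue 2, the person with the sapphire must be in house 3.
Clue 2 places the person in the red house in house 3.
The only gemstone still possible for house 2 is peridot.
The only gemstone still possible for house 4 is jade.
House 5 color: only purple fits.
So: house 1 = opal/white, house 2 = peridot/brown, house 3 = sapphire/red, house 4 = jade/yellow, house 5 = pearl/purple.

1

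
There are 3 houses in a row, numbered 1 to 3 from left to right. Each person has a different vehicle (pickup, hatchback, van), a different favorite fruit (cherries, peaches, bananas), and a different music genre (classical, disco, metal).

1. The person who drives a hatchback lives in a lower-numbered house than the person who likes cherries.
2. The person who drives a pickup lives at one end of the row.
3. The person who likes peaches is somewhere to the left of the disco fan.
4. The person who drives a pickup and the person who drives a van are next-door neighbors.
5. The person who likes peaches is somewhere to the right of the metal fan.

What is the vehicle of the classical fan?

The person who drives a van is in house 2 (clue 4).
The person who likes peaches is in house 2 (clue 5).
The metal fan is in house 1 (clue 5).
House 3's vehicle must be pickup (nothing else left).
That leaves bananas as the favorite fruit for house 1.
That leaves cherries as the favorite fruit for house 3.
Clue 3 places the disco fan in house 3.
So house 1 gets hatchback for vehicle.
House 2 music genre: only classical fits.
So: house 1 = hatchback/bananas/metal, house 2 = van/peaches/classical, house 3 = pickup/cherries/disco.

van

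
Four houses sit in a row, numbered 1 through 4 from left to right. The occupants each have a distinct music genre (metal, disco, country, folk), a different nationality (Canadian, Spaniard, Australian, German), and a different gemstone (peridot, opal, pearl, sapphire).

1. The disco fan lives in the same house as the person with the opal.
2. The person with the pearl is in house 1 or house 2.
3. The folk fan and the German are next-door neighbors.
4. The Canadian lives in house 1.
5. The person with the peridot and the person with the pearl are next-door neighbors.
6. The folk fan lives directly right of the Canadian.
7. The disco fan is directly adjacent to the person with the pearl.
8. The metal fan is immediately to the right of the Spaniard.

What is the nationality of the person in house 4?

Australian

Clue 4: the Canadian is in house 1.
Clue 6 places the folk fan in house 2.
From clue 3, the German must be in house 3.
Clue 7 places the person with the pearl in house 2.
That leaves Australian as the nationality for house 4.
House 4's gemstone must be sapphire (nothing else left).
Clue 8 places the metal fan in house 3.
House 1 music genre: only disco fits.
So house 4 gets country for music genre.
That leaves Spaniard as the nationality for house 2.
By clue 1, the person with the opal is in house 1.
House 3's gemstone must be peridot (nothing else left).
So: house 1 = disco/Canadian/opal, house 2 = folk/Spaniard/pearl, house 3 = metal/German/peridot, house 4 = country/Australian/sapphire.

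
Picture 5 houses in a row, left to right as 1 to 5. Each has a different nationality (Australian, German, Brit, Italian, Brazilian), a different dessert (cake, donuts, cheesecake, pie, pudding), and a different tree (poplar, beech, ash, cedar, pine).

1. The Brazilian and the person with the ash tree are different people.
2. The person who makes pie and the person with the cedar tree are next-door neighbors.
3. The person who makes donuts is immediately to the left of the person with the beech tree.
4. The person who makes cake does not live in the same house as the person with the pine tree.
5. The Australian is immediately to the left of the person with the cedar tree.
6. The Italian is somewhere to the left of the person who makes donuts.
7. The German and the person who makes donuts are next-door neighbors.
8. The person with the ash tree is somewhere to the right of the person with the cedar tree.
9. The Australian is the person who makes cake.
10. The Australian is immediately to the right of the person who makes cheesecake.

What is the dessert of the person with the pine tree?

The Australian is narrowed to house 2 or 3; consider each.
Placing it in house 3 leads to a contradiction, so it's in house 2.
By clue 5, the person with the cedar tree is in house 3.
By clue 9, the person who makes cake is in house 2.
Clue 10 places the person who makes cheesecake in house 1.
The person who makes pie is in house 4 (clue 2).
House 5's dessert must be pudding (nothing else left).
So house 2 gets poplar for tree.
Clue 3 places the person with the beech tree in house 4.
The Italian is in house 1 (clue 6).
From clue 7, the German must be in house 4.
House 3 dessert: only donuts fits.
So house 1 gets pine for tree.
The only tree still possible for house 5 is ash.
By clue 1, the Brazilian is in house 3.
The only nationality still possible for house 5 is Brit.
So: house 1 = Italian/cheesecake/pine, house 2 = Australian/cake/poplar, house 3 = Brazilian/donuts/cedar, house 4 = German/pie/beech, house 5 = Brit/pudding/ash.

cheesecake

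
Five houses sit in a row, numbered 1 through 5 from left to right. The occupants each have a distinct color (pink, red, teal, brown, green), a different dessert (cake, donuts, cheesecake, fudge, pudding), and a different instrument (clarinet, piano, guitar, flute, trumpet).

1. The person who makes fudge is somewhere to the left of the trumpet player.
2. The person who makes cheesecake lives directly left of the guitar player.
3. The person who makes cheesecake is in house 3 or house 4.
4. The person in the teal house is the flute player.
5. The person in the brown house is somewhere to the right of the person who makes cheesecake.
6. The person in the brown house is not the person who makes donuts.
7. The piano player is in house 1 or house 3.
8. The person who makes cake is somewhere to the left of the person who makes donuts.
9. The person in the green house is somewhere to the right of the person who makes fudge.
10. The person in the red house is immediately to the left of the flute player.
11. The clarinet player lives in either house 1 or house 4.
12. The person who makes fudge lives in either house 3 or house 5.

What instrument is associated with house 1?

clarinet

Clue 12: the person who makes fudge is in house 3.
From clue 2, the guitar player must be in house 5.
The person in the brown house is in house 5 (clue 5).
So house 4 gets green for color.
So house 4 gets cheesecake for dessert.
That leaves pudding as the dessert for house 5.
The only instrument still possible for house 2 is flute.
That leaves piano as the instrument for house 3.
House 4's instrument must be trumpet (nothing else left).
Clue 4: the person in the teal house is in house 2.
Clue 8: the person who makes cake is in house 1.
The person in the red house is in house 1 (clue 10).
House 3's color must be pink (nothing else left).
House 2's dessert must be donuts (nothing else left).
That leaves clarinet as the instrument for house 1.
So: house 1 = red/cake/clarinet, house 2 = teal/donuts/flute, house 3 = pink/fudge/piano, house 4 = green/cheesecake/trumpet, house 5 = brown/pudding/guitar.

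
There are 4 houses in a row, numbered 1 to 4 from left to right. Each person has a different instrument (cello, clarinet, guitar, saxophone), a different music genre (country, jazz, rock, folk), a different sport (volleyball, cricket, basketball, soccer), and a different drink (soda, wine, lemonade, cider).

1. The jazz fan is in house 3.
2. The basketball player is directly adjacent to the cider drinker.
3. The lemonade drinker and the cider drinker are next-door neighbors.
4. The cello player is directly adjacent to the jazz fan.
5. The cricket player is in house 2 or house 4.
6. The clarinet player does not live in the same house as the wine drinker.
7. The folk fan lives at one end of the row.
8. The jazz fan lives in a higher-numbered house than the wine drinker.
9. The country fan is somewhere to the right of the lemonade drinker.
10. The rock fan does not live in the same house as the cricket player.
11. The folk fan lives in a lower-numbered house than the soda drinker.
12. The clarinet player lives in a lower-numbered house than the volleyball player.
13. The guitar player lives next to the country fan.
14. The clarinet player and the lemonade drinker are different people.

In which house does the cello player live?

Clue 1: the jazz fan is in house 3.
Clue 11 places the folk fan in house 1.
The cello player is narrowed to house 2 or 4; consider each.
Placing it in house 2 leads to a contradiction, so it's in house 4.
The guitar player is narrowed to house 1 or 3; consider each.
Placing it in house 1 leads to a contradiction, so it's in house 3.
The clarinet player is narrowed to house 1 or 2; consider each.
Placing it in house 1 leads to a contradiction, so it's in house 2.
By clue 6, the wine drinker is in house 1.
So house 1 gets saxophone for instrument.
That leaves lemonade as the drink for house 3.
From clue 9, the country fan must be in house 4.
House 2 music genre: only rock fits.
Clue 10: the cricket player is in house 4.
House 2 sport: only soccer fits.
That leaves basketball as the sport for house 1.
The only sport still possible for house 3 is volleyball.
Clue 2: the cider drinker is in house 2.
The only drink still possible for house 4 is soda.
So: house 1 = saxophone/folk/basketball/wine, house 2 = clarinet/rock/soccer/cider, house 3 = guitar/jazz/volleyball/lemonade, house 4 = cello/country/cricket/soda.

4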